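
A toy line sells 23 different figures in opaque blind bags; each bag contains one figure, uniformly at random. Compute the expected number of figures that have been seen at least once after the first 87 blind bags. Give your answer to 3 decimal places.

For each figure, P(seen in 87 blind bags) = 1 - (22/23)^87 = 0.9791.
By linearity of expectation, E[distinct seen] = 23·(1 - (22/23)^87) = 22.5190.

22.519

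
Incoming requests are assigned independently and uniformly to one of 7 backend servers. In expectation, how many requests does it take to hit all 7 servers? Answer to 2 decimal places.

18.15

Split into phases: going from k distinct to k+1 distinct takes on average 7/(7-k) requests.
E[T] = 7/7 + 7/6 + 7/5 + ... + 7/2 + 7/1 = 7·H_{7}.
H_{7} = 2.593, so E[T] = 18.150.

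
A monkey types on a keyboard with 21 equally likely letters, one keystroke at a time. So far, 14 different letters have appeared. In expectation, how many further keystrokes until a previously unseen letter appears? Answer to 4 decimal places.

3.0000

Each keystroke yields a new letter with probability (21-14)/21 = 7/21, so the wait is geometric with mean 21/7.
E = 21/7 = 3.00000.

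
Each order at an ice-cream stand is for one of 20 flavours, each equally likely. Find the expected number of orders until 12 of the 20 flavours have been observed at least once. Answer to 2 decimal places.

With k distinct flavours already seen, the next new one arrives after an expected 20/(20-k) orders.
Sum over k = 0,...,11: E = 20/20 + 20/19 + 20/18 + ... + 20/10 + 20/9 = 17.598.

17.60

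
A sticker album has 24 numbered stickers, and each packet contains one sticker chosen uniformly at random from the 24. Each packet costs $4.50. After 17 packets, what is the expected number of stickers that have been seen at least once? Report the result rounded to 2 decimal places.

12.36

For each sticker, P(seen in 17 packets) = 1 - (23/24)^17 = 0.515.
By linearity of expectation, E[distinct seen] = 24·(1 - (23/24)^17) = 12.359.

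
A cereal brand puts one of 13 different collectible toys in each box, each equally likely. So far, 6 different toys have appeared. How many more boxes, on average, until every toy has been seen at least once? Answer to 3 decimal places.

33.707

From k distinct to k+1 distinct takes on average 13/(13-k) boxes.
Sum over k = 6,...,12: E = 13/7 + 13/6 + 13/5 + ... + 13/2 + 13/1 = 33.7071.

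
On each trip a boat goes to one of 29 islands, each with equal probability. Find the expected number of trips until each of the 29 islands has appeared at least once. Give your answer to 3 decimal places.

Split into phases: going from k distinct to k+1 distinct takes on average 29/(29-k) trips.
E[T] = 29/29 + 29/28 + 29/27 + ... + 29/2 + 29/1 = 29·H_{29}.
H_{29} = 3.9617, so E[T] = 114.8880.

114.888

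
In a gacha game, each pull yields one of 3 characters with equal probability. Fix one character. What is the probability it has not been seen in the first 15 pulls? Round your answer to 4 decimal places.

Each pull misses the fixed character with probability (3-1)/3 = 2/3, independently.
P(still missing after 15) = (2/3)^15 = 0.00228.

0.0023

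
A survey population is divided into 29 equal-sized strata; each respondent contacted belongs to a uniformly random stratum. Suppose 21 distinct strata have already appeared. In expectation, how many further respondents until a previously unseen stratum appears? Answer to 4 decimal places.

3.6250

Each respondent yields a new stratum with probability (29-21)/29 = 8/29, so the wait is geometric with mean 29/8.
E = 29/8 = 3.62500.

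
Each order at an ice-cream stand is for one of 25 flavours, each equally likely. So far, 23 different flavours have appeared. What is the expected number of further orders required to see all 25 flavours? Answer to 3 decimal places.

With k distinct flavours already seen, the next new one takes an expected 25/(25-k) orders.
Sum over k = 23,...,24: E = 25/2 + 25/1 = 37.5000.

37.500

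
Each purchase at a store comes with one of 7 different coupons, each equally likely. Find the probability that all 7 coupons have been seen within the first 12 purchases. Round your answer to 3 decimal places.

By inclusion–exclusion over which coupons are missing,
P(all seen) = Σ_{j=0}^{7} (-1)^j C(7,j)((7-j)/7)^12
= 1.0000 - 1.1009 + 0.3704 - 0.0424 + 0.0013 - 0.0000 + 0.0000 - 0.0000
= 0.2285.

0.228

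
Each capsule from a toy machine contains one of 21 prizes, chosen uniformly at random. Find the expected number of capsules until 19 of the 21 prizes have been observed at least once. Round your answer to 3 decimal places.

With k distinct prizes already seen, the next new one arrives after an expected 21/(21-k) capsules.
Sum over k = 0,...,18: E = 21/21 + 21/20 + 21/19 + ... + 21/4 + 21/3 = 45.0525.

45.053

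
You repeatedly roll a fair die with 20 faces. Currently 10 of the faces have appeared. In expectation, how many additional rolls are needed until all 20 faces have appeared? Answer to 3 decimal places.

The wait to go from k to k+1 distinct faces is geometric with mean 20/(20-k).
Sum over k = 10,...,19: E = 20/10 + 20/9 + 20/8 + ... + 20/2 + 20/1 = 58.5794.

58.579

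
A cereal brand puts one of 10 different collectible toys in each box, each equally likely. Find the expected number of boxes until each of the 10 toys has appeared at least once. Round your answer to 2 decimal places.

29.29

The wait to go from k to k+1 distinct toys is geometric with mean 10/(10-k).
E[T] = 10/10 + 10/9 + 10/8 + ... + 10/2 + 10/1 = 10·H_{10}.
H_{10} = 2.929, so E[T] = 29.290.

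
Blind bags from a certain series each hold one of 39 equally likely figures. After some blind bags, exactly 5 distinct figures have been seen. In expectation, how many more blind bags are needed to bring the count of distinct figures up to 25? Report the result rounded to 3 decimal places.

33.799

With k distinct figures already seen, the next new one takes an expected 39/(39-k) blind bags.
Sum over k = 5,...,24: E = 39/34 + 39/33 + 39/32 + ... + 39/16 + 39/15 = 33.7993.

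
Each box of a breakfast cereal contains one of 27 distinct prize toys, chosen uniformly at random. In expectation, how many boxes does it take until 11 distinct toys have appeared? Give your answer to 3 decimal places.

Going from k to k+1 distinct takes a geometric number of boxes with mean 27/(27-k).
Sum over k = 0,...,10: E = 27/27 + 27/26 + 27/25 + ... + 27/18 + 27/17 = 13.7896.

13.790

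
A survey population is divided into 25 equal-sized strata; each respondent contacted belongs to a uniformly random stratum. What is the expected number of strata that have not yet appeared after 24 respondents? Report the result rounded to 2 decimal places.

9.39

For each stratum, P(unseen after 24) = (24/25)^24 = 0.375.
By linearity of expectation, E[unseen] = 25·(24/25)^24 = 9.385.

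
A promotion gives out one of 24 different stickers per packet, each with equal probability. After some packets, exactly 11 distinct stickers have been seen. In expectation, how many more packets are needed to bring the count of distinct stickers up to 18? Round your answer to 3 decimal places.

The wait to go from k to k+1 distinct stickers is geometric with mean 24/(24-k).
Sum over k = 11,...,17: E = 24/13 + 24/12 + 24/11 + ... + 24/8 + 24/7 = 17.5232.

17.523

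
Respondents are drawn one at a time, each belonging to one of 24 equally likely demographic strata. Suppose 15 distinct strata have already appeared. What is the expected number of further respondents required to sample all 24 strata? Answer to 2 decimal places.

The wait to go from k to k+1 distinct strata is geometric with mean 24/(24-k).
Sum over k = 15,...,23: E = 24/9 + 24/8 + 24/7 + ... + 24/2 + 24/1 = 67.895.

67.90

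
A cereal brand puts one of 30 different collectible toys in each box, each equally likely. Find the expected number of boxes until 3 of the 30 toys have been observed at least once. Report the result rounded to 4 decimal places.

3.1059

With k distinct toys already seen, the next new one arrives after an expected 30/(30-k) boxes.
Sum over k = 0,...,2: E = 30/30 + 30/29 + 30/28 = 3.10591.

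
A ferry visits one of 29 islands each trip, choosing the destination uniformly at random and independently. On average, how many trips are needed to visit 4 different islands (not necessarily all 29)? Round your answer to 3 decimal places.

Going from k to k+1 distinct takes a geometric number of trips with mean 29/(29-k).
Sum over k = 0,...,3: E = 29/29 + 29/28 + 29/27 + 29/26 = 4.2252.

4.225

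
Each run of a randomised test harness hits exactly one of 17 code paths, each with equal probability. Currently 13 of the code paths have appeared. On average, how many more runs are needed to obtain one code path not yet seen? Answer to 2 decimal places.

4.25

Each run yields a new code path with probability (17-13)/17 = 4/17, so the wait is geometric with mean 17/4.
E = 17/4 = 4.250.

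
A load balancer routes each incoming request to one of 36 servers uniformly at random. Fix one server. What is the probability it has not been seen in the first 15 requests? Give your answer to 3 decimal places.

0.655

Each request misses the fixed server with probability (36-1)/36 = 35/36, independently.
P(still missing after 15) = (35/36)^15 = 0.6554.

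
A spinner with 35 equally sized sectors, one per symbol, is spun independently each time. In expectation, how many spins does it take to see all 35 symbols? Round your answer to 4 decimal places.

Split into phases: going from k distinct to k+1 distinct takes on average 35/(35-k) spins.
E[T] = 35/35 + 35/34 + 35/33 + ... + 35/2 + 35/1 = 35·H_{35}.
H_{35} = 4.14678, so E[T] = 145.13735.

145.1373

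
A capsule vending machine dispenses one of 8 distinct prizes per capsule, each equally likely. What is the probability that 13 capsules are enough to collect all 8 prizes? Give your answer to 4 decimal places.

By inclusion–exclusion over which prizes are missing,
P(all seen) = Σ_{j=0}^{8} (-1)^j C(8,j)((8-j)/8)^13
= 1.00000 - 1.40992 + 0.66520 - 0.12434 + 0.00854 - 0.00016 + 0.00000 - 0.00000 + 0.00000
= 0.13932.

0.1393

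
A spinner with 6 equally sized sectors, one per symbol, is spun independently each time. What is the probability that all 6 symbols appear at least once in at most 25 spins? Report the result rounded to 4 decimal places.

By inclusion–exclusion over which symbols are missing,
P(all seen) = Σ_{j=0}^{6} (-1)^j C(6,j)((6-j)/6)^25
= 1.00000 - 0.06290 + 0.00059 - 0.00000 + 0.00000 - 0.00000 + 0.00000
= 0.93770.

0.9377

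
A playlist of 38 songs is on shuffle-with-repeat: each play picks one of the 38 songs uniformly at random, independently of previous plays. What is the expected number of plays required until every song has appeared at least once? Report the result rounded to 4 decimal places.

160.6603

After k distinct songs have appeared, the next play gives a new one with probability (38-k)/38, so the expected wait for the (k+1)-th is 38/(38-k).
E[T] = 38/38 + 38/37 + 38/36 + ... + 38/2 + 38/1 = 38·H_{38}.
H_{38} = 4.22790, so E[T] = 160.66028.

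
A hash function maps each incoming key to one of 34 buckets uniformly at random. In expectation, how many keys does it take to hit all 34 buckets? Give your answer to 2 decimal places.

Split into phases: going from k distinct to k+1 distinct takes on average 34/(34-k) keys.
E[T] = 34/34 + 34/33 + 34/32 + ... + 34/2 + 34/1 = 34·H_{34}.
H_{34} = 4.118, so E[T] = 140.019.

140.02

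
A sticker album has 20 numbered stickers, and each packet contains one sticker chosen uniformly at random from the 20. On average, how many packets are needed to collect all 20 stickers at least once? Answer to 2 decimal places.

71.95

After k distinct stickers have appeared, the next packet gives a new one with probability (20-k)/20, so the expected wait for the (k+1)-th is 20/(20-k).
E[T] = 20/20 + 20/19 + 20/18 + ... + 20/2 + 20/1 = 20·H_{20}.
H_{20} = 3.598, so E[T] = 71.955.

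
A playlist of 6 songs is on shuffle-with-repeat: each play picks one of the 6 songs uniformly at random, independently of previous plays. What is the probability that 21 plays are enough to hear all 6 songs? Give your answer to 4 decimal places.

0.8726

By inclusion–exclusion over which songs are missing,
P(all seen) = Σ_{j=0}^{6} (-1)^j C(6,j)((6-j)/6)^21
= 1.00000 - 0.13042 + 0.00301 - 0.00001 + 0.00000 - 0.00000 + 0.00000
= 0.87258.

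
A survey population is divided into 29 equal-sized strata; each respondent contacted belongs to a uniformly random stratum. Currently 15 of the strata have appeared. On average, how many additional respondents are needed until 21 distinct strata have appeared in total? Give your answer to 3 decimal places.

15.477

The wait to go from k to k+1 distinct strata is geometric with mean 29/(29-k).
Sum over k = 15,...,20: E = 29/14 + 29/13 + 29/12 + 29/11 + 29/10 + 29/9 = 15.4775.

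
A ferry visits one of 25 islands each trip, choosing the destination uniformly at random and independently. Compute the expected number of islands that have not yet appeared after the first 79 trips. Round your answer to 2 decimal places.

0.99

For each island, P(unseen after 79) = (24/25)^79 = 0.040.
By linearity of expectation, E[unseen] = 25·(24/25)^79 = 0.994.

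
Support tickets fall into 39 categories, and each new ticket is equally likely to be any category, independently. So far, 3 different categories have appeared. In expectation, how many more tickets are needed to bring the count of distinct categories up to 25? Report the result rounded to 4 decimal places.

35.9969

The wait to go from k to k+1 distinct categories is geometric with mean 39/(39-k).
Sum over k = 3,...,24: E = 39/36 + 39/35 + 39/34 + ... + 39/16 + 39/15 = 35.99688.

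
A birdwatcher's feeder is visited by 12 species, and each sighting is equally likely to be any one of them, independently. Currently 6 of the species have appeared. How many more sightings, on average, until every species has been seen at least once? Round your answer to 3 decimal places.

With k distinct species already seen, the next new one takes an expected 12/(12-k) sightings.
Sum over k = 6,...,11: E = 12/6 + 12/5 + 12/4 + 12/3 + 12/2 + 12/1 = 29.4000.

29.400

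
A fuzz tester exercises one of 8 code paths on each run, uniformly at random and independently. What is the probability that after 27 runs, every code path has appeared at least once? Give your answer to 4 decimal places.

By inclusion–exclusion over which code paths are missing,
P(all seen) = Σ_{j=0}^{8} (-1)^j C(8,j)((8-j)/8)^27
= 1.00000 - 0.21742 + 0.01185 - 0.00017 + 0.00000 - 0.00000 + 0.00000 - 0.00000 + 0.00000
= 0.79426.

0.7943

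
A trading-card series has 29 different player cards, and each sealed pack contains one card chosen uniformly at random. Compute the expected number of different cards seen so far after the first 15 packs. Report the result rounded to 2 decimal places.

11.87

For each card, P(seen in 15 packs) = 1 - (28/29)^15 = 0.409.
By linearity of expectation, E[distinct seen] = 29·(1 - (28/29)^15) = 11.868.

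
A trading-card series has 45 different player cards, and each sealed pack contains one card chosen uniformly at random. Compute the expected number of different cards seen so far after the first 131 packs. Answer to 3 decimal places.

For each card, P(seen in 131 packs) = 1 - (44/45)^131 = 0.9473.
By linearity of expectation, E[distinct seen] = 45·(1 - (44/45)^131) = 42.6304.

42.630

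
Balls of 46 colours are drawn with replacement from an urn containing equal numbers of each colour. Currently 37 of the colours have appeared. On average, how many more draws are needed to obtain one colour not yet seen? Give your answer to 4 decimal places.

The number of draws until the next new colour is geometric with success probability 9/46, so its mean is 46/9.
E = 46/9 = 5.11111.

5.1111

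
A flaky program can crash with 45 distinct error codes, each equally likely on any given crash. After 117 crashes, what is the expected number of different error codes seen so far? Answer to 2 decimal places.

For each error code, P(seen in 117 crashes) = 1 - (44/45)^117 = 0.928.
By linearity of expectation, E[distinct seen] = 45·(1 - (44/45)^117) = 41.754.

41.75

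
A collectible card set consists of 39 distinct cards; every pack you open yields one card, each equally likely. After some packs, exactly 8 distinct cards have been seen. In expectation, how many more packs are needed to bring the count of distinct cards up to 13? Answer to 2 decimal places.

With k distinct cards already seen, the next new one takes an expected 39/(39-k) packs.
Sum over k = 8,...,12: E = 39/31 + 39/30 + 39/29 + 39/28 + 39/27 = 6.740.

6.74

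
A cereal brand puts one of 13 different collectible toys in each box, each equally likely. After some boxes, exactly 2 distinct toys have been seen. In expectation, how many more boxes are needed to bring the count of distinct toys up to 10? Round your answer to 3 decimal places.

The wait to go from k to k+1 distinct toys is geometric with mean 13/(13-k).
Sum over k = 2,...,9: E = 13/11 + 13/10 + 13/9 + ... + 13/5 + 13/4 = 15.4251.

15.425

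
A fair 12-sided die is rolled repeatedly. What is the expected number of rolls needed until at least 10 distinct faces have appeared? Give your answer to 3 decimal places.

Going from k to k+1 distinct takes a geometric number of rolls with mean 12/(12-k).
Sum over k = 0,...,9: E = 12/12 + 12/11 + 12/10 + ... + 12/4 + 12/3 = 19.2385.

19.239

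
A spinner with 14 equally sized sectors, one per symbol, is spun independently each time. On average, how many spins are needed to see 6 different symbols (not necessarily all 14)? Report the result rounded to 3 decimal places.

With k distinct symbols already seen, the next new one arrives after an expected 14/(14-k) spins.
Sum over k = 0,...,5: E = 14/14 + 14/13 + 14/12 + 14/11 + 14/10 + 14/9 = 7.4719.

7.472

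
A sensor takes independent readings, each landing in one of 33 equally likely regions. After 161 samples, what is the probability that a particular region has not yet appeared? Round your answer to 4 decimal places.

On each sample the fixed region fails to appear with probability 32/33.
P(still missing after 161) = (32/33)^161 = 0.00705.

0.0071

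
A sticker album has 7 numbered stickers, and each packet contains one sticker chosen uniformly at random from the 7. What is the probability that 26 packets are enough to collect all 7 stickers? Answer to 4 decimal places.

0.8761

Let A_i be the event that sticker i is missing after 26 packets. By inclusion–exclusion on the A_i,
P(all seen) = Σ_{j=0}^{7} (-1)^j C(7,j)((7-j)/7)^26
= 1.00000 - 0.12720 + 0.00333 - 0.00002 + 0.00000 - 0.00000 + 0.00000 - 0.00000
= 0.87612.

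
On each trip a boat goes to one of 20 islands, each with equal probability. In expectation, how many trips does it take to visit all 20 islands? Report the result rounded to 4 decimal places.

71.9548

After k distinct islands have appeared, the next trip gives a new one with probability (20-k)/20, so the expected wait for the (k+1)-th is 20/(20-k).
E[T] = 20/20 + 20/19 + 20/18 + ... + 20/2 + 20/1 = 20·H_{20}.
H_{20} = 3.59774, so E[T] = 71.95479.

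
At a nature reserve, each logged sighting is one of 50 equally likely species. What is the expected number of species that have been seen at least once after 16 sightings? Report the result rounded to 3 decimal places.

13.810

For each species, P(seen in 16 sightings) = 1 - (49/50)^16 = 0.2762.
By linearity of expectation, E[distinct seen] = 50·(1 - (49/50)^16) = 13.8101.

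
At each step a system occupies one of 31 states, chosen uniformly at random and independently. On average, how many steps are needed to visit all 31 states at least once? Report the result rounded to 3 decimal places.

Split into phases: going from k distinct to k+1 distinct takes on average 31/(31-k) steps.
E[T] = 31/31 + 31/30 + 31/29 + ... + 31/2 + 31/1 = 31·H_{31}.
H_{31} = 4.0272, so E[T] = 124.8446.

124.845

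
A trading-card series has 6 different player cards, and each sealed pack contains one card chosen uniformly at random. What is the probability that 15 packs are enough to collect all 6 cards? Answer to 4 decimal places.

By inclusion–exclusion over which cards are missing,
P(all seen) = Σ_{j=0}^{6} (-1)^j C(6,j)((6-j)/6)^15
= 1.00000 - 0.38943 + 0.03425 - 0.00061 + 0.00000 - 0.00000 + 0.00000
= 0.64421.

0.6442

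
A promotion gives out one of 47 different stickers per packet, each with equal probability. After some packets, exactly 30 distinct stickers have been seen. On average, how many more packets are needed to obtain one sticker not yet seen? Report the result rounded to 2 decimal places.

Each packet yields a new sticker with probability (47-30)/47 = 17/47, so the wait is geometric with mean 47/17.
E = 47/17 = 2.765.

2.76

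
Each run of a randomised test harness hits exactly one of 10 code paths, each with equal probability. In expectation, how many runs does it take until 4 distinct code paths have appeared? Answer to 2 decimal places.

Going from k to k+1 distinct takes a geometric number of runs with mean 10/(10-k).
Sum over k = 0,...,3: E = 10/10 + 10/9 + 10/8 + 10/7 = 4.790.

4.79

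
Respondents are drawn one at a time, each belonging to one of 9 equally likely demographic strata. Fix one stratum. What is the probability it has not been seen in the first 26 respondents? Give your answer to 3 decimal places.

On each respondent the fixed stratum fails to appear with probability 8/9.
P(still missing after 26) = (8/9)^26 = 0.0468.

0.047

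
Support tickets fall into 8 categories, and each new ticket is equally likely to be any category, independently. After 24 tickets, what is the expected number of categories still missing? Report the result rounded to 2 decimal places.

0.32

For each category, P(unseen after 24) = (7/8)^24 = 0.041.
By linearity of expectation, E[unseen] = 8·(7/8)^24 = 0.325.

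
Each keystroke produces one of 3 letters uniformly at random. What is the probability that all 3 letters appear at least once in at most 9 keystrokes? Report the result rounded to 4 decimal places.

By inclusion–exclusion over which letters are missing,
P(all seen) = Σ_{j=0}^{3} (-1)^j C(3,j)((3-j)/3)^9
= 1.00000 - 0.07804 + 0.00015 - 0.00000
= 0.92212.

0.9221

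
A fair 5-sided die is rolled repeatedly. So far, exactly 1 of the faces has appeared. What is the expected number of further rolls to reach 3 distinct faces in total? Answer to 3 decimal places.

From k distinct to k+1 distinct takes on average 5/(5-k) rolls.
Sum over k = 1,...,2: E = 5/4 + 5/3 = 2.9167.

2.917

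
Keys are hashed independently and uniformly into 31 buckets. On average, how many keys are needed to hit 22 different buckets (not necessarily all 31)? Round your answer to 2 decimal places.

Going from k to k+1 distinct takes a geometric number of keys with mean 31/(31-k).
Sum over k = 0,...,21: E = 31/31 + 31/30 + 31/29 + ... + 31/11 + 31/10 = 37.147.

37.15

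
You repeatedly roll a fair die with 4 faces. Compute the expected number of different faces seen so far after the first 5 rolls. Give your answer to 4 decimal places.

For each face, P(seen in 5 rolls) = 1 - (3/4)^5 = 0.76270.
By linearity of expectation, E[distinct seen] = 4·(1 - (3/4)^5) = 3.05078.

3.0508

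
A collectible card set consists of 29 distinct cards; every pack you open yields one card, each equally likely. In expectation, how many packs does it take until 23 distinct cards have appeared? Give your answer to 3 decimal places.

43.838

Going from k to k+1 distinct takes a geometric number of packs with mean 29/(29-k).
Sum over k = 0,...,22: E = 29/29 + 29/28 + 29/27 + ... + 29/8 + 29/7 = 43.8380.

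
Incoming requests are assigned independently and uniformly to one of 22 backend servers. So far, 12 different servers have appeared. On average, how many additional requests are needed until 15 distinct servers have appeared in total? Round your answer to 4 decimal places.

With k distinct servers already seen, the next new one takes an expected 22/(22-k) requests.
Sum over k = 12,...,14: E = 22/10 + 22/9 + 22/8 = 7.39444.

7.3944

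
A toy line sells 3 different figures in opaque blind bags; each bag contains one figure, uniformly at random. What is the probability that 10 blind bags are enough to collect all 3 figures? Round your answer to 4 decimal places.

Let A_i be the event that figure i is missing after 10 blind bags. By inclusion–exclusion on the A_i,
P(all seen) = Σ_{j=0}^{3} (-1)^j C(3,j)((3-j)/3)^10
= 1.00000 - 0.05202 + 0.00005 - 0.00000
= 0.94803.

0.9480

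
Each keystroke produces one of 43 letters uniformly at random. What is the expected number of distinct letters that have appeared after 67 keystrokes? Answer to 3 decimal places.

34.112

For each letter, P(seen in 67 keystrokes) = 1 - (42/43)^67 = 0.7933.
By linearity of expectation, E[distinct seen] = 43·(1 - (42/43)^67) = 34.1124.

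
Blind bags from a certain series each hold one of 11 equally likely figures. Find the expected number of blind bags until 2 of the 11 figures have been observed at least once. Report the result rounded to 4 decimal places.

2.1000

With k distinct figures already seen, the next new one arrives after an expected 11/(11-k) blind bags.
Sum over k = 0,...,1: E = 11/11 + 11/10 = 2.10000.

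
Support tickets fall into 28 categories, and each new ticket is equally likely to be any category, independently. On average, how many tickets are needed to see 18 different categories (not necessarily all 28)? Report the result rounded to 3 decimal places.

27.950

With k distinct categories already seen, the next new one arrives after an expected 28/(28-k) tickets.
Sum over k = 0,...,17: E = 28/28 + 28/27 + 28/26 + ... + 28/12 + 28/11 = 27.9497.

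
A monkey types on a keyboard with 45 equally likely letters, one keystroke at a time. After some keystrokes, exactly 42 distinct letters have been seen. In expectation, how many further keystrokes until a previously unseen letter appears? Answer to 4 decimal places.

Each keystroke yields a new letter with probability (45-42)/45 = 3/45, so the wait is geometric with mean 45/3.
E = 45/3 = 15.00000.

15.0000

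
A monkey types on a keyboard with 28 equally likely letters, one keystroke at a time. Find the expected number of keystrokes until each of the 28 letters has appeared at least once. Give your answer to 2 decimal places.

109.96

The wait to go from k to k+1 distinct letters is geometric with mean 28/(28-k).
E[T] = 28/28 + 28/27 + 28/26 + ... + 28/2 + 28/1 = 28·H_{28}.
H_{28} = 3.927, so E[T] = 109.961.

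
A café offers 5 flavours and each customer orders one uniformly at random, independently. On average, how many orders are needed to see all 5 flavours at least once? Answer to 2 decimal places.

Split into phases: going from k distinct to k+1 distinct takes on average 5/(5-k) orders.
E[T] = 5/5 + 5/4 + 5/3 + 5/2 + 5/1 = 5·H_{5}.
H_{5} = 2.283, so E[T] = 11.417.

11.42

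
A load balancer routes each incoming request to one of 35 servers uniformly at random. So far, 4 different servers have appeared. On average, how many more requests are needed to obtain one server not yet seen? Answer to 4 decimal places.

Each request yields a new server with probability (35-4)/35 = 31/35, so the wait is geometric with mean 35/31.
E = 35/31 = 1.12903.

1.1290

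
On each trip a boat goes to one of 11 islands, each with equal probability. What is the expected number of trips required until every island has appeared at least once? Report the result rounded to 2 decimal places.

The wait to go from k to k+1 distinct islands is geometric with mean 11/(11-k).
E[T] = 11/11 + 11/10 + 11/9 + ... + 11/2 + 11/1 = 11·H_{11}.
H_{11} = 3.020, so E[T] = 33.219.

33.22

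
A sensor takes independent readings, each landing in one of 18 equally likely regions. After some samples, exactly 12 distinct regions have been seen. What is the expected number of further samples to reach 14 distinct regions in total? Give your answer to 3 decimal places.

6.600

The wait to go from k to k+1 distinct regions is geometric with mean 18/(18-k).
Sum over k = 12,...,13: E = 18/6 + 18/5 = 6.6000.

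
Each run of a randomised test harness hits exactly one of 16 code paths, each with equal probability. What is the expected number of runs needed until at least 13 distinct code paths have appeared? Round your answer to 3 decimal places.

With k distinct code paths already seen, the next new one arrives after an expected 16/(16-k) runs.
Sum over k = 0,...,12: E = 16/16 + 16/15 + 16/14 + ... + 16/5 + 16/4 = 24.7583.

24.758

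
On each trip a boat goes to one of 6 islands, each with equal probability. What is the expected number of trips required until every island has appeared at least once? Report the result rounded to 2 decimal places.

Split into phases: going from k distinct to k+1 distinct takes on average 6/(6-k) trips.
E[T] = 6/6 + 6/5 + 6/4 + 6/3 + 6/2 + 6/1 = 6·H_{6}.
H_{6} = 2.450, so E[T] = 14.700.

14.70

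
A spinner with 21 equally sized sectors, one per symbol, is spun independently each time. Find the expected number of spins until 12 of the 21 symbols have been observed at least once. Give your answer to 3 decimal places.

17.144

Going from k to k+1 distinct takes a geometric number of spins with mean 21/(21-k).
Sum over k = 0,...,11: E = 21/21 + 21/20 + 21/19 + ... + 21/11 + 21/10 = 17.1442.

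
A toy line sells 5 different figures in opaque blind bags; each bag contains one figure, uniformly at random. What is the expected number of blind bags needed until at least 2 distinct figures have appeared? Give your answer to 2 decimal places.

2.25

Going from k to k+1 distinct takes a geometric number of blind bags with mean 5/(5-k).
Sum over k = 0,...,1: E = 5/5 + 5/4 = 2.250.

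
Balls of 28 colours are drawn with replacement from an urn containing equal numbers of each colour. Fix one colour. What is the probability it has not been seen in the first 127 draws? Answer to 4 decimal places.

Each draw misses the fixed colour with probability (28-1)/28 = 27/28, independently.
P(still missing after 127) = (27/28)^127 = 0.00987.

0.0099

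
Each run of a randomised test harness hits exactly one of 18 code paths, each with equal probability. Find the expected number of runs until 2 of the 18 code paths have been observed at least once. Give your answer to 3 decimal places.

2.059

Going from k to k+1 distinct takes a geometric number of runs with mean 18/(18-k).
Sum over k = 0,...,1: E = 18/18 + 18/17 = 2.0588.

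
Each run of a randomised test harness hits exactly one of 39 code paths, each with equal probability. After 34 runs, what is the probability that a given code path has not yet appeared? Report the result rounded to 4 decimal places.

On each run the fixed code path fails to appear with probability 38/39.
P(still missing after 34) = (38/39)^34 = 0.41347.

0.4135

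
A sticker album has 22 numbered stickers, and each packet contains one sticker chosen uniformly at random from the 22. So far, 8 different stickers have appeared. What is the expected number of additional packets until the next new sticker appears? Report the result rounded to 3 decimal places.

The number of packets until the next new sticker is geometric with success probability 14/22, so its mean is 22/14.
E = 22/14 = 1.5714.

1.571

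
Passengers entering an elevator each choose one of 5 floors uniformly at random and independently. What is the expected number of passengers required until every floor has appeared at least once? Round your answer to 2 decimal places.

Split into phases: going from k distinct to k+1 distinct takes on average 5/(5-k) passengers.
E[T] = 5/5 + 5/4 + 5/3 + 5/2 + 5/1 = 5·H_{5}.
H_{5} = 2.283, so E[T] = 11.417.

11.42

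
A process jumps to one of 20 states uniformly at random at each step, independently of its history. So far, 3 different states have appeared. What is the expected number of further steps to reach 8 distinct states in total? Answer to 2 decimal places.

6.73

From k distinct to k+1 distinct takes on average 20/(20-k) steps.
Sum over k = 3,...,7: E = 20/17 + 20/16 + 20/15 + 20/14 + 20/13 = 6.727.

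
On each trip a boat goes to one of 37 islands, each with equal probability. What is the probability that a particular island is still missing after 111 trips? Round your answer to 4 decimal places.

0.0478

Each trip misses the fixed island with probability (37-1)/37 = 36/37, independently.
P(still missing after 111) = (36/37)^111 = 0.04777.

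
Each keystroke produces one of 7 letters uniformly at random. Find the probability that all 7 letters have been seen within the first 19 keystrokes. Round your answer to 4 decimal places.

0.6601

By inclusion–exclusion over which letters are missing,
P(all seen) = Σ_{j=0}^{7} (-1)^j C(7,j)((7-j)/7)^19
= 1.00000 - 0.37420 + 0.03514 - 0.00084 + 0.00000 - 0.00000 + 0.00000 - 0.00000
= 0.66009.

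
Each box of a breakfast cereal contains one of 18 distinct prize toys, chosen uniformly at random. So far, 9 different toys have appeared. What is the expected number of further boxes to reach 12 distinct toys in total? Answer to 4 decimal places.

With k distinct toys already seen, the next new one takes an expected 18/(18-k) boxes.
Sum over k = 9,...,11: E = 18/9 + 18/8 + 18/7 = 6.82143.

6.8214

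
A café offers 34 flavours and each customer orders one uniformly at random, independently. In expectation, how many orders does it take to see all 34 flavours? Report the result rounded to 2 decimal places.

140.02

Split into phases: going from k distinct to k+1 distinct takes on average 34/(34-k) orders.
E[T] = 34/34 + 34/33 + 34/32 + ... + 34/2 + 34/1 = 34·H_{34}.
H_{34} = 4.118, so E[T] = 140.019.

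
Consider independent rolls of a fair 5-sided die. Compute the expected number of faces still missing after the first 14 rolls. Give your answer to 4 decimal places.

For each face, P(unseen after 14) = (4/5)^14 = 0.04398.
By linearity of expectation, E[unseen] = 5·(4/5)^14 = 0.21990.

0.2199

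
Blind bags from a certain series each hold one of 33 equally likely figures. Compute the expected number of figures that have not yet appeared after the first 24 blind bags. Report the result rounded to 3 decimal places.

15.768

For each figure, P(unseen after 24) = (32/33)^24 = 0.4778.
By linearity of expectation, E[unseen] = 33·(32/33)^24 = 15.7681.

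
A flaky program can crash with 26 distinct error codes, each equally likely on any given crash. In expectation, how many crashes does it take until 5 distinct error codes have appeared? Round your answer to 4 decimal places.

5.4356

With k distinct error codes already seen, the next new one arrives after an expected 26/(26-k) crashes.
Sum over k = 0,...,4: E = 26/26 + 26/25 + 26/24 + 26/23 + 26/22 = 5.43559.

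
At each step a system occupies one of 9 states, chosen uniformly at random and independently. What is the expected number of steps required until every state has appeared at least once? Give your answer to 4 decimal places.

The wait to go from k to k+1 distinct states is geometric with mean 9/(9-k).
E[T] = 9/9 + 9/8 + 9/7 + ... + 9/2 + 9/1 = 9·H_{9}.
H_{9} = 2.82897, so E[T] = 25.46071.

25.4607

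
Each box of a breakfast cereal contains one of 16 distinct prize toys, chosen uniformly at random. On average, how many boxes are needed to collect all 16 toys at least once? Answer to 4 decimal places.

54.0917

The wait to go from k to k+1 distinct toys is geometric with mean 16/(16-k).
E[T] = 16/16 + 16/15 + 16/14 + ... + 16/2 + 16/1 = 16·H_{16}.
H_{16} = 3.38073, so E[T] = 54.09166.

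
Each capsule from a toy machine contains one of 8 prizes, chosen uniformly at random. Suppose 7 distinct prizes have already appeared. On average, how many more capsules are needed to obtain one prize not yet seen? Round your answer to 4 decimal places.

8.0000

Each capsule yields a new prize with probability (8-7)/8 = 1/8, so the wait is geometric with mean 8/1.
E = 8/1 = 8.00000.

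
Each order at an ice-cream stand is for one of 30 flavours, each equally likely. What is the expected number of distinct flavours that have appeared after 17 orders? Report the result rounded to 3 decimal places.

For each flavour, P(seen in 17 orders) = 1 - (29/30)^17 = 0.4380.
By linearity of expectation, E[distinct seen] = 30·(1 - (29/30)^17) = 13.1412.

13.141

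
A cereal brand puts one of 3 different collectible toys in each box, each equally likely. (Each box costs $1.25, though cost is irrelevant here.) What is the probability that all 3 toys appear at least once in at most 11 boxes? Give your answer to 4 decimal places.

By inclusion–exclusion over which toys are missing,
P(all seen) = Σ_{j=0}^{3} (-1)^j C(3,j)((3-j)/3)^11
= 1.00000 - 0.03468 + 0.00002 - 0.00000
= 0.96533.

0.9653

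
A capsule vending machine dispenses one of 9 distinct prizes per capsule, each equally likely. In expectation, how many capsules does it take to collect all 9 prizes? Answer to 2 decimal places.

After k distinct prizes have appeared, the next capsule gives a new one with probability (9-k)/9, so the expected wait for the (k+1)-th is 9/(9-k).
E[T] = 9/9 + 9/8 + 9/7 + ... + 9/2 + 9/1 = 9·H_{9}.
H_{9} = 2.829, so E[T] = 25.461.

25.46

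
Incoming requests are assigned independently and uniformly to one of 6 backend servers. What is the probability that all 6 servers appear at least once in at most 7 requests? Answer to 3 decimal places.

0.054

By inclusion–exclusion over which servers are missing,
P(all seen) = Σ_{j=0}^{6} (-1)^j C(6,j)((6-j)/6)^7
= 1.0000 - 1.6745 + 0.8779 - 0.1563 + 0.0069 - 0.0000 + 0.0000
= 0.0540.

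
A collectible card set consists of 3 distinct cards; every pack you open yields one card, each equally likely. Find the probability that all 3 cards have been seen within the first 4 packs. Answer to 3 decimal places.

0.444

By inclusion–exclusion over which cards are missing,
P(all seen) = Σ_{j=0}^{3} (-1)^j C(3,j)((3-j)/3)^4
= 1.0000 - 0.5926 + 0.0370 - 0.0000
= 0.4444.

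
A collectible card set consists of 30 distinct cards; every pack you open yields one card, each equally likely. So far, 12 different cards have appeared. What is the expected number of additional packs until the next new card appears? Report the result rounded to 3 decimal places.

The number of packs until the next new card is geometric with success probability 18/30, so its mean is 30/18.
E = 30/18 = 1.6667.

1.667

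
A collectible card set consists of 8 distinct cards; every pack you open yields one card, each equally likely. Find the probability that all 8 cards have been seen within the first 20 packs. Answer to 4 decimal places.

0.5306

By inclusion–exclusion over which cards are missing,
P(all seen) = Σ_{j=0}^{8} (-1)^j C(8,j)((8-j)/8)^20
= 1.00000 - 0.55367 + 0.08879 - 0.00463 + 0.00007 - 0.00000 + 0.00000 - 0.00000 + 0.00000
= 0.53056.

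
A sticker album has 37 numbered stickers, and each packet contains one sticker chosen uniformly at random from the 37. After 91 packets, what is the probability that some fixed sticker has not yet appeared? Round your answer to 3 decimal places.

Each packet misses the fixed sticker with probability (37-1)/37 = 36/37, independently.
P(still missing after 91) = (36/37)^91 = 0.0826.

0.083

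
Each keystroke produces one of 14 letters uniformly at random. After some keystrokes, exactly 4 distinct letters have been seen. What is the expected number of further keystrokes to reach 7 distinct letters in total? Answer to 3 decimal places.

4.706

The wait to go from k to k+1 distinct letters is geometric with mean 14/(14-k).
Sum over k = 4,...,6: E = 14/10 + 14/9 + 14/8 = 4.7056.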